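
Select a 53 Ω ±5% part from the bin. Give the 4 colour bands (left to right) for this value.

53 Ω = 53 × 10^0.
5 → green
3 → orange
Multiplier 10^0 → black.
±5% tolerance → gold.

green, orange, black, gold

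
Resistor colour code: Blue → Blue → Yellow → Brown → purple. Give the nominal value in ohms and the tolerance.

6640 Ω ±0.1%

Blue → 6 (first significant figure)
Blue → 6 (second significant figure)
Yellow → 4 (third significant figure)
Brown → ×10 multiplier
Violet → ±0.1% tolerance
664 × 10 = 6640 Ω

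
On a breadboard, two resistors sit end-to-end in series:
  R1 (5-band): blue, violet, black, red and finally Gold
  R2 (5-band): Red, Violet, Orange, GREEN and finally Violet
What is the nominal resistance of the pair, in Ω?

27367000 Ω

R1: blue, violet, black → 670; red ×10^2 → 67000 Ω.
R2: red, violet, orange → 273; green ×10^5 → 27300000 Ω.
Series: 67000 + 27300000 = 27367000 Ω.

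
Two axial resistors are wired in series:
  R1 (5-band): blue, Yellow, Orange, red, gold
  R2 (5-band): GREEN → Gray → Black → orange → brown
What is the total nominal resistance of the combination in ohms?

644300 Ω

R1: blue, yellow, orange → 643; red ×10^2 → 64300 Ω.
R2: green, grey, black → 580; orange ×10^3 → 580000 Ω.
Series: 64300 + 580000 = 644300 Ω.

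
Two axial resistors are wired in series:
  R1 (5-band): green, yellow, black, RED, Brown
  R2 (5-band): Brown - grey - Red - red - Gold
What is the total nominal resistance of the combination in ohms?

R1: green, yellow, black → 540; red ×10^2 → 54000 Ω.
R2: brown, grey, red → 182; red ×10^2 → 18200 Ω.
Series: 54000 + 18200 = 72200 Ω.

72200 Ω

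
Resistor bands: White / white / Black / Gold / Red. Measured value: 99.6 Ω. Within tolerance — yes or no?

White → 9 (first significant figure)
White → 9 (second significant figure)
Black → 0 (third significant figure)
Gold → ×0.1 multiplier
Red → ±2% tolerance
990 × 0.1 = 99 Ω
Allowed range: 97.02 Ω to 100.98 Ω.
99.6 Ω lies inside that range.

yes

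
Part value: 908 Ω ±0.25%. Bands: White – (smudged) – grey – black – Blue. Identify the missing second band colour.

908 Ω = 908 × 10^0.
The second band gives digit 0 of the significand, and 0 is black.

black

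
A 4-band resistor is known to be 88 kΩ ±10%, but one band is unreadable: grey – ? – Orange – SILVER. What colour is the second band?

88000 Ω = 88 × 10^3.
The second band gives digit 8 of the significand, and 8 is grey.

grey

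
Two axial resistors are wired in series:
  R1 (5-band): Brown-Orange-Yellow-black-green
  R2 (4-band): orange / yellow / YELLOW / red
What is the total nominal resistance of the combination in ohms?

340134 Ω

R1: brown, orange, yellow → 134; black ×1 → 134 Ω.
R2: orange, yellow → 34; yellow ×10^4 → 340000 Ω.
Series: 134 + 340000 = 340134 Ω.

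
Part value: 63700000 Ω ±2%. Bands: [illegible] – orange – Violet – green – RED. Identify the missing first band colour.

blue

63700000 Ω = 637 × 10^5.
The first band gives digit 6 of the significand, and 6 is blue.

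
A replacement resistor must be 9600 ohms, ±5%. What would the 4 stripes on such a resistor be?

white, blue, red, gold

9600 Ω = 96 × 10^2.
9 → white
6 → blue
Multiplier 10^2 → red.
±5% tolerance → gold.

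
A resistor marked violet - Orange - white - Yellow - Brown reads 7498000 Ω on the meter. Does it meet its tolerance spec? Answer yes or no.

no

Violet → 7 (first significant figure)
Orange → 3 (second significant figure)
White → 9 (third significant figure)
Yellow → ×10^4 multiplier
Brown → ±1% tolerance
739 × 10000 = 7390000 Ω
Allowed range: 7316100 Ω to 7463900 Ω.
7498000 Ω lies outside that range.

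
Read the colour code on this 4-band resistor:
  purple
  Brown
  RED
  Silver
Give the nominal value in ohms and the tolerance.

Violet → 7 (first significant figure)
Brown → 1 (second significant figure)
Red → ×10^2 multiplier
Silver → ±10% tolerance
71 × 100 = 7100 Ω

7100 Ω ±10%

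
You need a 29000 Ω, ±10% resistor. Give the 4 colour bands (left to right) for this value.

red, white, orange, silver

29000 Ω = 29 × 10^3.
2 → red
9 → white
Multiplier 10^3 → orange.
±10% tolerance → silver.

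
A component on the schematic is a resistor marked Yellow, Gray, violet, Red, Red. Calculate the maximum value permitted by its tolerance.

Yellow → 4 (first significant figure)
Grey → 8 (second significant figure)
Violet → 7 (third significant figure)
Red → ×10^2 multiplier
Red → ±2% tolerance
487 × 100 = 48700 Ω
Maximum = 48700 × (1 + 2/100) = 49674 Ω.

49674 Ω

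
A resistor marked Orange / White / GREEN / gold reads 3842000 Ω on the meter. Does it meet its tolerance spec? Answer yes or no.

yes

Orange → 3 (first significant figure)
White → 9 (second significant figure)
Green → ×10^5 multiplier
Gold → ±5% tolerance
39 × 100000 = 3900000 Ω
Allowed range: 3705000 Ω to 4095000 Ω.
3842000 Ω lies inside that range.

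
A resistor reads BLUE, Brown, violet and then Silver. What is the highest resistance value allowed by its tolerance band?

671000000 Ω

Blue → 6 (first significant figure)
Brown → 1 (second significant figure)
Violet → ×10^7 multiplier
Silver → ±10% tolerance
61 × 10000000 = 610000000 Ω
Highest = 610000000 × (1 + 10/100) = 671000000 Ω.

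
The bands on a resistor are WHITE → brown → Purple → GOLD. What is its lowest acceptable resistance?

White → 9 (first significant figure)
Brown → 1 (second significant figure)
Violet → ×10^7 multiplier
Gold → ±5% tolerance
91 × 10000000 = 910000000 Ω
Lowest = 910000000 × (1 − 5/100) = 864500000 Ω.

864500000 Ω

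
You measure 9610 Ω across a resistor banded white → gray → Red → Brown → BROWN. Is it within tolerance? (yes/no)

White → 9 (first significant figure)
Grey → 8 (second significant figure)
Red → 2 (third significant figure)
Brown → ×10 multiplier
Brown → ±1% tolerance
982 × 10 = 9820 Ω
Allowed range: 9721.8 Ω to 9918.2 Ω.
9610 Ω lies outside that range.

no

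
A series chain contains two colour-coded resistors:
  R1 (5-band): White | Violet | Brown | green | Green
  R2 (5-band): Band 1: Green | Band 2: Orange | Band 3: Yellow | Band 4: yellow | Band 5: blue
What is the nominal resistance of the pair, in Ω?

R1: white, violet, brown → 971; green ×10^5 → 97100000 Ω.
R2: green, orange, yellow → 534; yellow ×10^4 → 5340000 Ω.
Series: 97100000 + 5340000 = 102440000 Ω.

102440000 Ω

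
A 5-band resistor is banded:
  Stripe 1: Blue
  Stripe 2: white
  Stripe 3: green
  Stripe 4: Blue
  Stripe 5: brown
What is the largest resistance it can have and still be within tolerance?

701950000 Ω

Blue → 6 (first significant figure)
White → 9 (second significant figure)
Green → 5 (third significant figure)
Blue → ×10^6 multiplier
Brown → ±1% tolerance
695 × 1000000 = 695000000 Ω
Largest = 695000000 × (1 + 1/100) = 701950000 Ω.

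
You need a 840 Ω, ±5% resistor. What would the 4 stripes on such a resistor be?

grey, yellow, brown, gold

840 Ω = 84 × 10^1.
8 → grey
4 → yellow
Multiplier 10^1 → brown.
±5% tolerance → gold.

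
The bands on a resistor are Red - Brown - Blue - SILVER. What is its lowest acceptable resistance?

18900000 Ω

Red → 2 (first significant figure)
Brown → 1 (second significant figure)
Blue → ×10^6 multiplier
Silver → ±10% tolerance
21 × 1000000 = 21000000 Ω
Lowest = 21000000 × (1 − 10/100) = 18900000 Ω.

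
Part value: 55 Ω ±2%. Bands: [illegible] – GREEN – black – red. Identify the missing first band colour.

green

55 Ω = 55 × 10^0.
The first band gives digit 5 of the significand, and 5 is green.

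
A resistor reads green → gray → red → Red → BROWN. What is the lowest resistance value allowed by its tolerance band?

57618 Ω

Green → 5 (first significant figure)
Grey → 8 (second significant figure)
Red → 2 (third significant figure)
Red → ×10^2 multiplier
Brown → ±1% tolerance
582 × 100 = 58200 Ω
Lowest = 58200 × (1 − 1/100) = 57618 Ω.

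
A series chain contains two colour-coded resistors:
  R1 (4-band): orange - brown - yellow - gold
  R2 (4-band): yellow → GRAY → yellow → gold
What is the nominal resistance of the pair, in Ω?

R1: orange, brown → 31; yellow ×10^4 → 310000 Ω.
R2: yellow, grey → 48; yellow ×10^4 → 480000 Ω.
Series: 310000 + 480000 = 790000 Ω.

790000 Ω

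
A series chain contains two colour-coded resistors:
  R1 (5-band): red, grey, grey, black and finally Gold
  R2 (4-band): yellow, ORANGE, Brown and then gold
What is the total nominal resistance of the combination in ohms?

R1: red, grey, grey → 288; black ×1 → 288 Ω.
R2: yellow, orange → 43; brown ×10 → 430 Ω.
Series: 288 + 430 = 718 Ω.

718 Ω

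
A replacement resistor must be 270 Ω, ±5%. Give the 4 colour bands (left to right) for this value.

red, violet, brown, gold

270 Ω = 27 × 10^1.
2 → red
7 → violet
Multiplier 10^1 → brown.
±5% tolerance → gold.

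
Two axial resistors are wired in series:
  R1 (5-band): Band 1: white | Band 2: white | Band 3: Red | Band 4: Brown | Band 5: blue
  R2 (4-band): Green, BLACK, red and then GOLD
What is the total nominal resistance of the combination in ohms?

14920 Ω

R1: white, white, red → 992; brown ×10 → 9920 Ω.
R2: green, black → 50; red ×10^2 → 5000 Ω.
Series: 9920 + 5000 = 14920 Ω.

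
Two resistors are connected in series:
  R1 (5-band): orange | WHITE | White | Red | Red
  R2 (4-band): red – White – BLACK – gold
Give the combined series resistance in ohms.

R1: orange, white, white → 399; red ×10^2 → 39900 Ω.
R2: red, white → 29; black ×1 → 29 Ω.
Series: 39900 + 29 = 39929 Ω.

39929 Ω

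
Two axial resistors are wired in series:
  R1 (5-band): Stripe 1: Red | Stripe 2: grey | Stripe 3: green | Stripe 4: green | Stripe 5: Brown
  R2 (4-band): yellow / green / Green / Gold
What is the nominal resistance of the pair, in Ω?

33000000 Ω

R1: red, grey, green → 285; green ×10^5 → 28500000 Ω.
R2: yellow, green → 45; green ×10^5 → 4500000 Ω.
Series: 28500000 + 4500000 = 33000000 Ω.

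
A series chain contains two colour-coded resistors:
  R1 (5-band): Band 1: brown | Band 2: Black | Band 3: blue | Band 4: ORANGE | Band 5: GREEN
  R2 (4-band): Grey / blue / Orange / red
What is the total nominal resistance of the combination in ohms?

192000 Ω

R1: brown, black, blue → 106; orange ×10^3 → 106000 Ω.
R2: grey, blue → 86; orange ×10^3 → 86000 Ω.
Series: 106000 + 86000 = 192000 Ω.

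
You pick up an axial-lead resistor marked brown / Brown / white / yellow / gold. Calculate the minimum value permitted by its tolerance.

Brown → 1 (first significant figure)
Brown → 1 (second significant figure)
White → 9 (third significant figure)
Yellow → ×10^4 multiplier
Gold → ±5% tolerance
119 × 10000 = 1190000 Ω
Minimum = 1190000 × (1 − 5/100) = 1130500 Ω.

1130500 Ω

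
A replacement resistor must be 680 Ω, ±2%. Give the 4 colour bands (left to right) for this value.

680 Ω = 68 × 10^1.
6 → blue
8 → grey
Multiplier 10^1 → brown.
±2% tolerance → red.

blue, grey, brown, red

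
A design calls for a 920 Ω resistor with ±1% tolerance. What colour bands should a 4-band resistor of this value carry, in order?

white, red, brown, brown

920 Ω = 92 × 10^1.
9 → white
2 → red
Multiplier 10^1 → brown.
±1% tolerance → brown.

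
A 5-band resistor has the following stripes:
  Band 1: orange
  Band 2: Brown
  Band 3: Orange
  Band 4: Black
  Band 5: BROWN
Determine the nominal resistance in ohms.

Orange → 3 (first significant figure)
Brown → 1 (second significant figure)
Orange → 3 (third significant figure)
Black → ×1 multiplier
313 × 1 = 313 Ω

313 Ω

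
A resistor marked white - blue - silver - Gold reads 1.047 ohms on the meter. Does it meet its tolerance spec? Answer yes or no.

White → 9 (first significant figure)
Blue → 6 (second significant figure)
Silver → ×0.01 multiplier
Gold → ±5% tolerance
96 × 0.01 = 0.96 Ω
Allowed range: 0.912 Ω to 1.008 Ω.
1.047 ohms lies outside that range.

no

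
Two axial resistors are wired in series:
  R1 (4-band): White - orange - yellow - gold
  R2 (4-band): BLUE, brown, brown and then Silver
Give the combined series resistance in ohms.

R1: white, orange → 93; yellow ×10^4 → 930000 Ω.
R2: blue, brown → 61; brown ×10 → 610 Ω.
Series: 930000 + 610 = 930610 Ω.

930610 Ω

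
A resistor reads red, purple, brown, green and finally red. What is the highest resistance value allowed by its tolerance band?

27642000 Ω

Red → 2 (first significant figure)
Violet → 7 (second significant figure)
Brown → 1 (third significant figure)
Green → ×10^5 multiplier
Red → ±2% tolerance
271 × 100000 = 27100000 Ω
Highest = 27100000 × (1 + 2/100) = 27642000 Ω.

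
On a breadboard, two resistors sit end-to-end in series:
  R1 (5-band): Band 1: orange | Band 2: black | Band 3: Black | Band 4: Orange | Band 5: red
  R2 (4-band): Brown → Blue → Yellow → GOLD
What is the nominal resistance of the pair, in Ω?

460000 Ω

R1: orange, black, black → 300; orange ×10^3 → 300000 Ω.
R2: brown, blue → 16; yellow ×10^4 → 160000 Ω.
Series: 300000 + 160000 = 460000 Ω.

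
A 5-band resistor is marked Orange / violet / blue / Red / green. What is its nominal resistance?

37600 Ω

Orange → 3 (first significant figure)
Violet → 7 (second significant figure)
Blue → 6 (third significant figure)
Red → ×10^2 multiplier
376 × 100 = 37600 Ω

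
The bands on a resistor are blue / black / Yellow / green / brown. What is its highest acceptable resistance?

61004000 Ω

Blue → 6 (first significant figure)
Black → 0 (second significant figure)
Yellow → 4 (third significant figure)
Green → ×10^5 multiplier
Brown → ±1% tolerance
604 × 100000 = 60400000 Ω
Highest = 60400000 × (1 + 1/100) = 61004000 Ω.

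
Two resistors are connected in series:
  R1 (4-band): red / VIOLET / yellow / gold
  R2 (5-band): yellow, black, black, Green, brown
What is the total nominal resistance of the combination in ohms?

R1: red, violet → 27; yellow ×10^4 → 270000 Ω.
R2: yellow, black, black → 400; green ×10^5 → 40000000 Ω.
Series: 270000 + 40000000 = 40270000 Ω.

40270000 Ω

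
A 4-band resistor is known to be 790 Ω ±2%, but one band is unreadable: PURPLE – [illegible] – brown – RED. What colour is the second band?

white

790 Ω = 79 × 10^1.
The second band gives digit 9 of the significand, and 9 is white.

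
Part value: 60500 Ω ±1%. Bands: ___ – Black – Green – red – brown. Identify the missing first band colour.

60500 Ω = 605 × 10^2.
The first band gives digit 6 of the significand, and 6 is blue.

blue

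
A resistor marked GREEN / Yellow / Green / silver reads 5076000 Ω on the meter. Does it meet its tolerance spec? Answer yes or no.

yes

Green → 5 (first significant figure)
Yellow → 4 (second significant figure)
Green → ×10^5 multiplier
Silver → ±10% tolerance
54 × 100000 = 5400000 Ω
Allowed range: 4860000 Ω to 5940000 Ω.
5076000 Ω lies inside that range.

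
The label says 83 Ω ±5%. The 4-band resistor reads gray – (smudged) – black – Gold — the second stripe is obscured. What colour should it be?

orange

83 Ω = 83 × 10^0.
The second band gives digit 3 of the significand, and 3 is orange.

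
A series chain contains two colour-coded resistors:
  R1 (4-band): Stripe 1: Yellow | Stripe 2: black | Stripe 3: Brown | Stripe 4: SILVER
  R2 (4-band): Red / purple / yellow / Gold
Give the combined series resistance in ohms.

270400 Ω

R1: yellow, black → 40; brown ×10 → 400 Ω.
R2: red, violet → 27; yellow ×10^4 → 270000 Ω.
Series: 400 + 270000 = 270400 Ω.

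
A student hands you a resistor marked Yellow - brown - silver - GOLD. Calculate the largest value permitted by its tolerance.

0.4305 Ω

Yellow → 4 (first significant figure)
Brown → 1 (second significant figure)
Silver → ×0.01 multiplier
Gold → ±5% tolerance
41 × 0.01 = 0.41 Ω
Largest = 0.41 × (1 + 5/100) = 0.4305 Ω.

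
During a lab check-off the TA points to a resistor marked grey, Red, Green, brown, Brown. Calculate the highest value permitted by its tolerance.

Grey → 8 (first significant figure)
Red → 2 (second significant figure)
Green → 5 (third significant figure)
Brown → ×10 multiplier
Brown → ±1% tolerance
825 × 10 = 8250 Ω
Highest = 8250 × (1 + 1/100) = 8332.5 Ω.

8332.5 Ω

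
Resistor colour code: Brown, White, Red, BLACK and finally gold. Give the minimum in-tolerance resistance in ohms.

Brown → 1 (first significant figure)
White → 9 (second significant figure)
Red → 2 (third significant figure)
Black → ×1 multiplier
Gold → ±5% tolerance
192 × 1 = 192 Ω
Minimum = 192 × (1 − 5/100) = 182.4 Ω.

182.4 Ω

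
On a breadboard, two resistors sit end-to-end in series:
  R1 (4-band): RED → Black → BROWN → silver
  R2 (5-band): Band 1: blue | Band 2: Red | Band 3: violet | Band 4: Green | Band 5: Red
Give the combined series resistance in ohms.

62700200 Ω

R1: red, black → 20; brown ×10 → 200 Ω.
R2: blue, red, violet → 627; green ×10^5 → 62700000 Ω.
Series: 200 + 62700000 = 62700200 Ω.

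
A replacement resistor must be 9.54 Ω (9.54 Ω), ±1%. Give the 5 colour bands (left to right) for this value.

9.54 Ω = 954 × 10^-2.
9 → white
5 → green
4 → yellow
Multiplier 10^-2 → silver.
±1% tolerance → brown.

white, green, yellow, silver, brown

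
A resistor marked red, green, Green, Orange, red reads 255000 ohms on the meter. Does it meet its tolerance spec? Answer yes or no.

yes

Red → 2 (first significant figure)
Green → 5 (second significant figure)
Green → 5 (third significant figure)
Orange → ×10^3 multiplier
Red → ±2% tolerance
255 × 1000 = 255000 Ω
Allowed range: 249900 Ω to 260100 Ω.
255000 ohms lies inside that range.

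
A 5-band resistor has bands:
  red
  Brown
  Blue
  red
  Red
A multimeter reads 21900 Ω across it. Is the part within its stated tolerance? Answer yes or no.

yes

Red → 2 (first significant figure)
Brown → 1 (second significant figure)
Blue → 6 (third significant figure)
Red → ×10^2 multiplier
Red → ±2% tolerance
216 × 100 = 21600 Ω
Allowed range: 21168 Ω to 22032 Ω.
21900 Ω lies inside that range.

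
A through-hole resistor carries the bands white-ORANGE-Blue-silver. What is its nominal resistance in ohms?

White → 9 (first significant figure)
Orange → 3 (second significant figure)
Blue → ×10^6 multiplier
93 × 1000000 = 93000000 Ω

93000000 Ω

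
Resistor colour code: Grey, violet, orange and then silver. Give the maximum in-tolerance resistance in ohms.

Grey → 8 (first significant figure)
Violet → 7 (second significant figure)
Orange → ×10^3 multiplier
Silver → ±10% tolerance
87 × 1000 = 87000 Ω
Maximum = 87000 × (1 + 10/100) = 95700 Ω.

95700 Ω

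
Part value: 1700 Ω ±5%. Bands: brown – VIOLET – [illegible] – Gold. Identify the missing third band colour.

1700 Ω = 17 × 10^2.
The third band is the multiplier, 10^2, which is red.

red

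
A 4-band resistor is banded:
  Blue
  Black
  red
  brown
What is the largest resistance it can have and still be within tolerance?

Blue → 6 (first significant figure)
Black → 0 (second significant figure)
Red → ×10^2 multiplier
Brown → ±1% tolerance
60 × 100 = 6000 Ω
Largest = 6000 × (1 + 1/100) = 6060 Ω.

6060 Ω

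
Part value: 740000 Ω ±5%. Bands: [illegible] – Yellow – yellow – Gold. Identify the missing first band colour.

violet

740000 Ω = 74 × 10^4.
The first band gives digit 7 of the significand, and 7 is violet.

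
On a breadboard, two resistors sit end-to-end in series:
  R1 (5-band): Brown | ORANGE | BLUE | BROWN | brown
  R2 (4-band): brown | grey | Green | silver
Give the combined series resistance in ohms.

1801360 Ω

R1: brown, orange, blue → 136; brown ×10 → 1360 Ω.
R2: brown, grey → 18; green ×10^5 → 1800000 Ω.
Series: 1360 + 1800000 = 1801360 Ω.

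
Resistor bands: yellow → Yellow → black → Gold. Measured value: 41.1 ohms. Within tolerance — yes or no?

Yellow → 4 (first significant figure)
Yellow → 4 (second significant figure)
Black → ×1 multiplier
Gold → ±5% tolerance
44 × 1 = 44 Ω
Allowed range: 41.8 Ω to 46.2 Ω.
41.1 ohms lies outside that range.

no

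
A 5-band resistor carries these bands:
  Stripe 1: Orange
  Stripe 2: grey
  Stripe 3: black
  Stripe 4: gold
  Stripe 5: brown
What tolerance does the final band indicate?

The last band, brown, is the tolerance band.
Brown corresponds to ±1%.

±1%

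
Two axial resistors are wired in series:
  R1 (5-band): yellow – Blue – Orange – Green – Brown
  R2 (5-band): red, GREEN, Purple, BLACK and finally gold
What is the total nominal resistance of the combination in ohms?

46300257 Ω

R1: yellow, blue, orange → 463; green ×10^5 → 46300000 Ω.
R2: red, green, violet → 257; black ×1 → 257 Ω.
Series: 46300000 + 257 = 46300257 Ω.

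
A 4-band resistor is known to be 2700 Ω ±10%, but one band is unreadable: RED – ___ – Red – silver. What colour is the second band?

violet

2700 Ω = 27 × 10^2.
The second band gives digit 7 of the significand, and 7 is violet.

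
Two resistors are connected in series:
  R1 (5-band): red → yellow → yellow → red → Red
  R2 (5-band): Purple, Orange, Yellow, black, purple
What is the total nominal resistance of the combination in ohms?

25134 Ω

R1: red, yellow, yellow → 244; red ×10^2 → 24400 Ω.
R2: violet, orange, yellow → 734; black ×1 → 734 Ω.
Series: 24400 + 734 = 25134 Ω.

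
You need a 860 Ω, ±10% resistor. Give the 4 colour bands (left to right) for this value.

grey, blue, brown, silver

860 Ω = 86 × 10^1.
8 → grey
6 → blue
Multiplier 10^1 → brown.
±10% tolerance → silver.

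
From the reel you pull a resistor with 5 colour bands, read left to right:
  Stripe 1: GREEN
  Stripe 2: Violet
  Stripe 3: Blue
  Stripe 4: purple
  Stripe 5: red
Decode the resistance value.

5760000000 Ω

Green → 5 (first significant figure)
Violet → 7 (second significant figure)
Blue → 6 (third significant figure)
Violet → ×10^7 multiplier
576 × 10000000 = 5760000000 Ω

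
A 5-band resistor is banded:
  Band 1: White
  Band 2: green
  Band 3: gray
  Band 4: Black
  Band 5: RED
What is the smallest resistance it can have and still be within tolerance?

White → 9 (first significant figure)
Green → 5 (second significant figure)
Grey → 8 (third significant figure)
Black → ×1 multiplier
Red → ±2% tolerance
958 × 1 = 958 Ω
Smallest = 958 × (1 − 2/100) = 938.84 Ω.

938.84 Ω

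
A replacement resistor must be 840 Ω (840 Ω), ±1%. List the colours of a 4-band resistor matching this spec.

grey, yellow, brown, brown

840 Ω = 84 × 10^1.
8 → grey
4 → yellow
Multiplier 10^1 → brown.
±1% tolerance → brown.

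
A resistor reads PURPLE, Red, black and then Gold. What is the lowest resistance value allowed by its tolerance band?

Violet → 7 (first significant figure)
Red → 2 (second significant figure)
Black → ×1 multiplier
Gold → ±5% tolerance
72 × 1 = 72 Ω
Lowest = 72 × (1 − 5/100) = 68.4 Ω.

68.4 Ω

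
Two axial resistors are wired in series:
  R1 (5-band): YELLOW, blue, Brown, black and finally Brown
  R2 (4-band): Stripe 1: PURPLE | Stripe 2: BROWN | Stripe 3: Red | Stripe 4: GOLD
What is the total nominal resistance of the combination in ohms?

7561 Ω

R1: yellow, blue, brown → 461; black ×1 → 461 Ω.
R2: violet, brown → 71; red ×10^2 → 7100 Ω.
Series: 461 + 7100 = 7561 Ω.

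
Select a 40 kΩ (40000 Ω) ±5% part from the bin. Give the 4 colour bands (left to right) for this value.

yellow, black, orange, gold

40000 Ω = 40 × 10^3.
4 → yellow
0 → black
Multiplier 10^3 → orange.
±5% tolerance → gold.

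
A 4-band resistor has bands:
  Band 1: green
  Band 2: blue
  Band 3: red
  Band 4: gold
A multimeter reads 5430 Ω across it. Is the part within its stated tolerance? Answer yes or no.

yes

Green → 5 (first significant figure)
Blue → 6 (second significant figure)
Red → ×10^2 multiplier
Gold → ±5% tolerance
56 × 100 = 5600 Ω
Allowed range: 5320 Ω to 5880 Ω.
5430 Ω lies inside that range.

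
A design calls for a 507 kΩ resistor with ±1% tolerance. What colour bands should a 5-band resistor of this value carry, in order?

green, black, violet, orange, brown

507000 Ω = 507 × 10^3.
5 → green
0 → black
7 → violet
Multiplier 10^3 → orange.
±1% tolerance → brown.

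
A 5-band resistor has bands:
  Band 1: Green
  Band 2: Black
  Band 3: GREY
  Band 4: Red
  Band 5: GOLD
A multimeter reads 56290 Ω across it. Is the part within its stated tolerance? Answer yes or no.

no

Green → 5 (first significant figure)
Black → 0 (second significant figure)
Grey → 8 (third significant figure)
Red → ×10^2 multiplier
Gold → ±5% tolerance
508 × 100 = 50800 Ω
Allowed range: 48260 Ω to 53340 Ω.
56290 Ω lies outside that range.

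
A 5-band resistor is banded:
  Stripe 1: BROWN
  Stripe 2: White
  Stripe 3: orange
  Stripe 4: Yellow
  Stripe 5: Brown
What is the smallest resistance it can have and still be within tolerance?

1910700 Ω

Brown → 1 (first significant figure)
White → 9 (second significant figure)
Orange → 3 (third significant figure)
Yellow → ×10^4 multiplier
Brown → ±1% tolerance
193 × 10000 = 1930000 Ω
Smallest = 1930000 × (1 − 1/100) = 1910700 Ω.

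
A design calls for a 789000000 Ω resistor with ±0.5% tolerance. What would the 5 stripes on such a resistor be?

789000000 Ω = 789 × 10^6.
7 → violet
8 → grey
9 → white
Multiplier 10^6 → blue.
±0.5% tolerance → green.

violet, grey, white, blue, green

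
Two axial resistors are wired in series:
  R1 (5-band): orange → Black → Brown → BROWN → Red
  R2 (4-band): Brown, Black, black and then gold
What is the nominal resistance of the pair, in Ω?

R1: orange, black, brown → 301; brown ×10 → 3010 Ω.
R2: brown, black → 10; black ×1 → 10 Ω.
Series: 3010 + 10 = 3020 Ω.

3020 Ω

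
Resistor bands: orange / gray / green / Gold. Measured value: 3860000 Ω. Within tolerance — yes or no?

Orange → 3 (first significant figure)
Grey → 8 (second significant figure)
Green → ×10^5 multiplier
Gold → ±5% tolerance
38 × 100000 = 3800000 Ω
Allowed range: 3610000 Ω to 3990000 Ω.
3860000 Ω lies inside that range.

yes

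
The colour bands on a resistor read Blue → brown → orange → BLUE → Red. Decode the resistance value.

613000000 Ω

Blue → 6 (first significant figure)
Brown → 1 (second significant figure)
Orange → 3 (third significant figure)
Blue → ×10^6 multiplier
613 × 1000000 = 613000000 Ω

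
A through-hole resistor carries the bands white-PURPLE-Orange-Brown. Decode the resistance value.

97000 Ω

White → 9 (first significant figure)
Violet → 7 (second significant figure)
Orange → ×10^3 multiplier
97 × 1000 = 97000 Ω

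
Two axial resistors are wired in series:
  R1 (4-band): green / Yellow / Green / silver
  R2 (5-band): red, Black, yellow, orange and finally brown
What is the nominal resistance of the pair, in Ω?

R1: green, yellow → 54; green ×10^5 → 5400000 Ω.
R2: red, black, yellow → 204; orange ×10^3 → 204000 Ω.
Series: 5400000 + 204000 = 5604000 Ω.

5604000 Ω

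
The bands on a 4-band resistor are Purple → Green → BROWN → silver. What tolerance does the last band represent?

The last band, silver, is the tolerance band.
Silver corresponds to ±10%.

±10%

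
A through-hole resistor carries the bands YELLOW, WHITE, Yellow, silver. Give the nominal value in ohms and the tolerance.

Yellow → 4 (first significant figure)
White → 9 (second significant figure)
Yellow → ×10^4 multiplier
Silver → ±10% tolerance
49 × 10000 = 490000 Ω

490000 Ω ±10%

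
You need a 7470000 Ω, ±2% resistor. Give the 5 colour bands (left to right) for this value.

violet, yellow, violet, yellow, red

7470000 Ω = 747 × 10^4.
7 → violet
4 → yellow
7 → violet
Multiplier 10^4 → yellow.
±2% tolerance → red.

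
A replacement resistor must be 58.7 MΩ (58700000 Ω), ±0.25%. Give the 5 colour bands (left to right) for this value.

green, grey, violet, green, blue

58700000 Ω = 587 × 10^5.
5 → green
8 → grey
7 → violet
Multiplier 10^5 → green.
±0.25% tolerance → blue.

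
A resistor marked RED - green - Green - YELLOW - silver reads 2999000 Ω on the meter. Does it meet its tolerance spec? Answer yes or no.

no

Red → 2 (first significant figure)
Green → 5 (second significant figure)
Green → 5 (third significant figure)
Yellow → ×10^4 multiplier
Silver → ±10% tolerance
255 × 10000 = 2550000 Ω
Allowed range: 2295000 Ω to 2805000 Ω.
2999000 Ω lies outside that range.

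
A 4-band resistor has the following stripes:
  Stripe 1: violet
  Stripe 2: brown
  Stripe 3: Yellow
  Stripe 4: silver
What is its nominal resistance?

Violet → 7 (first significant figure)
Brown → 1 (second significant figure)
Yellow → ×10^4 multiplier
71 × 10000 = 710000 Ω

710000 Ω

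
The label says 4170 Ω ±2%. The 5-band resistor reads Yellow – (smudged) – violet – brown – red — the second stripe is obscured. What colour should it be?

4170 Ω = 417 × 10^1.
The second band gives digit 1 of the significand, and 1 is brown.

brown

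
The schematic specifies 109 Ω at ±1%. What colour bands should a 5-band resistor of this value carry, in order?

brown, black, white, black, brown

109 Ω = 109 × 10^0.
1 → brown
0 → black
9 → white
Multiplier 10^0 → black.
±1% tolerance → brown.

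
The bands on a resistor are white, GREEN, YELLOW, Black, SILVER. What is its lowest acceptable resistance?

858.6 Ω

White → 9 (first significant figure)
Green → 5 (second significant figure)
Yellow → 4 (third significant figure)
Black → ×1 multiplier
Silver → ±10% tolerance
954 × 1 = 954 Ω
Lowest = 954 × (1 − 10/100) = 858.6 Ω.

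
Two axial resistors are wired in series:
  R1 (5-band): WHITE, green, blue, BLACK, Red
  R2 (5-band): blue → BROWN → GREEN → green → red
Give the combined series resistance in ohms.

R1: white, green, blue → 956; black ×1 → 956 Ω.
R2: blue, brown, green → 615; green ×10^5 → 61500000 Ω.
Series: 956 + 61500000 = 61500956 Ω.

61500956 Ω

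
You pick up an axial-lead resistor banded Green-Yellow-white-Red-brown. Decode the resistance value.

Green → 5 (first significant figure)
Yellow → 4 (second significant figure)
White → 9 (third significant figure)
Red → ×10^2 multiplier
549 × 100 = 54900 Ω

54900 Ω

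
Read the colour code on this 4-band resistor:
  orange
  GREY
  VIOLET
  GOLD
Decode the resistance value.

380000000 Ω

Orange → 3 (first significant figure)
Grey → 8 (second significant figure)
Violet → ×10^7 multiplier
38 × 10000000 = 380000000 Ω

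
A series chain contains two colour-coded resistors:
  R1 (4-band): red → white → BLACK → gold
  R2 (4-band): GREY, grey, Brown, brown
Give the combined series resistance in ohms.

909 Ω

R1: red, white → 29; black ×1 → 29 Ω.
R2: grey, grey → 88; brown ×10 → 880 Ω.
Series: 29 + 880 = 909 Ω.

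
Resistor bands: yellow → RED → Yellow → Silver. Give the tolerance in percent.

The last band, silver, is the tolerance band.
Silver corresponds to ±10%.

±10%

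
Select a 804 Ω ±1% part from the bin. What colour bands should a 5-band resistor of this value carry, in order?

804 Ω = 804 × 10^0.
8 → grey
0 → black
4 → yellow
Multiplier 10^0 → black.
±1% tolerance → brown.

grey, black, yellow, black, brown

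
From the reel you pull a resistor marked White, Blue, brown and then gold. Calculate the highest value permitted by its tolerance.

White → 9 (first significant figure)
Blue → 6 (second significant figure)
Brown → ×10 multiplier
Gold → ±5% tolerance
96 × 10 = 960 Ω
Highest = 960 × (1 + 5/100) = 1008 Ω.

1008 Ω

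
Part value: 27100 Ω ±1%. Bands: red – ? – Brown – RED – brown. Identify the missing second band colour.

violet

27100 Ω = 271 × 10^2.
The second band gives digit 7 of the significand, and 7 is violet.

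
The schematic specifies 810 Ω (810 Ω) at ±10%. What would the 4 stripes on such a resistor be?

810 Ω = 81 × 10^1.
8 → grey
1 → brown
Multiplier 10^1 → brown.
±10% tolerance → silver.

grey, brown, brown, silver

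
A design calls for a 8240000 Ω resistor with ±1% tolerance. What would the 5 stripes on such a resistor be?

grey, red, yellow, yellow, brown

8240000 Ω = 824 × 10^4.
8 → grey
2 → red
4 → yellow
Multiplier 10^4 → yellow.
±1% tolerance → brown.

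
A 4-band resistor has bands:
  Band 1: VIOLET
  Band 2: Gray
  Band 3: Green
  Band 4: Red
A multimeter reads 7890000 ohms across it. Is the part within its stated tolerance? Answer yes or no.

Violet → 7 (first significant figure)
Grey → 8 (second significant figure)
Green → ×10^5 multiplier
Red → ±2% tolerance
78 × 100000 = 7800000 Ω
Allowed range: 7644000 Ω to 7956000 Ω.
7890000 ohms lies inside that range.

yes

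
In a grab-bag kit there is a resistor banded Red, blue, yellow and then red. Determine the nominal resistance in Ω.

260000 Ω

Red → 2 (first significant figure)
Blue → 6 (second significant figure)
Yellow → ×10^4 multiplier
26 × 10000 = 260000 Ω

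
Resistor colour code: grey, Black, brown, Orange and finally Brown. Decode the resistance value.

801000 Ω

Grey → 8 (first significant figure)
Black → 0 (second significant figure)
Brown → 1 (third significant figure)
Orange → ×10^3 multiplier
801 × 1000 = 801000 Ω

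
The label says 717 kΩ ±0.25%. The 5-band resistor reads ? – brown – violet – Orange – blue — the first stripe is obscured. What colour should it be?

violet

717000 Ω = 717 × 10^3.
The first band gives digit 7 of the significand, and 7 is violet.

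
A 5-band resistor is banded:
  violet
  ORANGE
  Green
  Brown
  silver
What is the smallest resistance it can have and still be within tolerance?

Violet → 7 (first significant figure)
Orange → 3 (second significant figure)
Green → 5 (third significant figure)
Brown → ×10 multiplier
Silver → ±10% tolerance
735 × 10 = 7350 Ω
Smallest = 7350 × (1 − 10/100) = 6615 Ω.

6615 Ω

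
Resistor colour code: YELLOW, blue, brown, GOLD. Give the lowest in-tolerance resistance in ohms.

437 Ω

Yellow → 4 (first significant figure)
Blue → 6 (second significant figure)
Brown → ×10 multiplier
Gold → ±5% tolerance
46 × 10 = 460 Ω
Lowest = 460 × (1 − 5/100) = 437 Ω.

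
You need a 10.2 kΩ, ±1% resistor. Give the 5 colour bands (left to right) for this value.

brown, black, red, red, brown

10200 Ω = 102 × 10^2.
1 → brown
0 → black
2 → red
Multiplier 10^2 → red.
±1% tolerance → brown.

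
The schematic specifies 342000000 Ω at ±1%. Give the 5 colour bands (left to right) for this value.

342000000 Ω = 342 × 10^6.
3 → orange
4 → yellow
2 → red
Multiplier 10^6 → blue.
±1% tolerance → brown.

orange, yellow, red, blue, brown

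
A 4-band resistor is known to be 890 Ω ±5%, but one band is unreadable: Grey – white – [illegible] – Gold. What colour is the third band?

890 Ω = 89 × 10^1.
The third band is the multiplier, 10^1, which is brown.

brown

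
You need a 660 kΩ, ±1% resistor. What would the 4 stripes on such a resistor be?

blue, blue, yellow, brown

660000 Ω = 66 × 10^4.
6 → blue
6 → blue
Multiplier 10^4 → yellow.
±1% tolerance → brown.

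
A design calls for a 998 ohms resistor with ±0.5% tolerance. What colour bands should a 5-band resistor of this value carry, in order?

998 Ω = 998 × 10^0.
9 → white
9 → white
8 → grey
Multiplier 10^0 → black.
±0.5% tolerance → green.

white, white, grey, black, green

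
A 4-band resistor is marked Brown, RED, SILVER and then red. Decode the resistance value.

Brown → 1 (first significant figure)
Red → 2 (second significant figure)
Silver → ×0.01 multiplier
12 × 0.01 = 0.12 Ω

0.12 Ω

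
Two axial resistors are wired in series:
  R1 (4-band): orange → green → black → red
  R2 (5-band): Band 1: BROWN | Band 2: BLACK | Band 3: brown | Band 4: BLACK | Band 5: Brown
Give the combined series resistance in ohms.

136 Ω

R1: orange, green → 35; black ×1 → 35 Ω.
R2: brown, black, brown → 101; black ×1 → 101 Ω.
Series: 35 + 101 = 136 Ω.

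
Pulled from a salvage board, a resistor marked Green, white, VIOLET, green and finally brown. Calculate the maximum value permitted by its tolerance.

60297000 Ω

Green → 5 (first significant figure)
White → 9 (second significant figure)
Violet → 7 (third significant figure)
Green → ×10^5 multiplier
Brown → ±1% tolerance
597 × 100000 = 59700000 Ω
Maximum = 59700000 × (1 + 1/100) = 60297000 Ω.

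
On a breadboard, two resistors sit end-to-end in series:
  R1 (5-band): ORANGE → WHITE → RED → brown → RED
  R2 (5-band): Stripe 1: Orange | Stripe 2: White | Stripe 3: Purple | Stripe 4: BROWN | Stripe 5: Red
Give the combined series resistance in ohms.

R1: orange, white, red → 392; brown ×10 → 3920 Ω.
R2: orange, white, violet → 397; brown ×10 → 3970 Ω.
Series: 3920 + 3970 = 7890 Ω.

7890 Ω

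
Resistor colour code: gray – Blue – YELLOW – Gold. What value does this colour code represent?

Grey → 8 (first significant figure)
Blue → 6 (second significant figure)
Yellow → ×10^4 multiplier
86 × 10000 = 860000 Ω

860000 Ω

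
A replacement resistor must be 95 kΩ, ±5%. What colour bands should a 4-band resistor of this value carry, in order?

95000 Ω = 95 × 10^3.
9 → white
5 → green
Multiplier 10^3 → orange.
±5% tolerance → gold.

white, green, orange, gold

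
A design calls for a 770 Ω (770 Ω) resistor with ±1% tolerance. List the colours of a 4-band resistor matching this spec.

770 Ω = 77 × 10^1.
7 → violet
7 → violet
Multiplier 10^1 → brown.
±1% tolerance → brown.

violet, violet, brown, brown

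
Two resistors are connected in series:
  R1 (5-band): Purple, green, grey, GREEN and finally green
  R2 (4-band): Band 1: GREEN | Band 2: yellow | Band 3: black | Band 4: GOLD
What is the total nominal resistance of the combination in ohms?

75800054 Ω

R1: violet, green, grey → 758; green ×10^5 → 75800000 Ω.
R2: green, yellow → 54; black ×1 → 54 Ω.
Series: 75800000 + 54 = 75800054 Ω.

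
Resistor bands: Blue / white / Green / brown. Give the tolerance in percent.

±1%

The last band, brown, is the tolerance band.
Brown corresponds to ±1%.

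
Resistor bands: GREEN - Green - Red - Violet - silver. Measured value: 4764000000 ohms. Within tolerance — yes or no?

no

Green → 5 (first significant figure)
Green → 5 (second significant figure)
Red → 2 (third significant figure)
Violet → ×10^7 multiplier
Silver → ±10% tolerance
552 × 10000000 = 5520000000 Ω
Allowed range: 4968000000 Ω to 6072000000 Ω.
4764000000 ohms lies outside that range.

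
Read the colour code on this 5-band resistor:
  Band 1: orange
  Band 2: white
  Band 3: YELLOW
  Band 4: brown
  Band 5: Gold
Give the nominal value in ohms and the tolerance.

Orange → 3 (first significant figure)
White → 9 (second significant figure)
Yellow → 4 (third significant figure)
Brown → ×10 multiplier
Gold → ±5% tolerance
394 × 10 = 3940 Ω

3940 Ω ±5%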